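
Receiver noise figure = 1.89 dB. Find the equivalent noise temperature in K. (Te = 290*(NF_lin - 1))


NF_lin = 10^(1.89/10) = 1.545254
Te = 290 * (1.545254 - 1) = 158.1 K

158.1 K


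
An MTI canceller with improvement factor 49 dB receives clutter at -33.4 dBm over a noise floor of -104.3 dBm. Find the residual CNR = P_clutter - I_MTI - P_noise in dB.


CNR = -33.4 - 49 - (-104.3) = 21.9 dB

21.9 dB


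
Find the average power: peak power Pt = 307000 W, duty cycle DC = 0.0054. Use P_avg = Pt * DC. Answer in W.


P_avg = 307000 * 0.0054 = 1657.8 W

1657.8 W


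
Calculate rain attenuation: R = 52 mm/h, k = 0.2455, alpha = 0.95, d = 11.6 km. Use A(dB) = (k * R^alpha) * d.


gamma = 0.2455 * 52^0.95 = 10.477428 dB/km
A = 10.477428 * 11.6 = 121.54 dB

121.54 dB


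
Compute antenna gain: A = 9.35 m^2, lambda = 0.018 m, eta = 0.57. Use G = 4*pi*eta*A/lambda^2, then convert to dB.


G_linear = 4*pi*0.57*9.35/0.018^2 = 206705.16
G_dB = 10*log10(206705.16) = 53.2 dB

53.2 dB


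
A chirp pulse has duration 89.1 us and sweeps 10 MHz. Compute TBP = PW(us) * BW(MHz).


TBP = 89.1 * 10 = 891.0

891.0


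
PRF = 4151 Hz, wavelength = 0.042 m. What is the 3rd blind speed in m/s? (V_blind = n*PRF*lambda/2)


V_blind = 3 * 4151 * 0.042 / 2 = 261.5 m/s

261.5 m/s


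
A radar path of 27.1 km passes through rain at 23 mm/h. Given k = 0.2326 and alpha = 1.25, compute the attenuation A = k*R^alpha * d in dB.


gamma = 0.2326 * 23^1.25 = 11.715734 dB/km
A = 11.715734 * 27.1 = 317.5 dB

317.5 dB


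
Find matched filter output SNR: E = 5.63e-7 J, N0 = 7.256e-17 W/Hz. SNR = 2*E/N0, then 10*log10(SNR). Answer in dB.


SNR_lin = 2 * 5.63e-7 / 7.256e-17 = 1.552e10
SNR_dB = 10*log10(1.552e10) = 101.9 dB

101.9 dB


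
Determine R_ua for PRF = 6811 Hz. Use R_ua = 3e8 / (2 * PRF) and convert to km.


R_ua = 3e8 / (2 * 6811) = 22023.2 m = 22.0 km

22.0 km


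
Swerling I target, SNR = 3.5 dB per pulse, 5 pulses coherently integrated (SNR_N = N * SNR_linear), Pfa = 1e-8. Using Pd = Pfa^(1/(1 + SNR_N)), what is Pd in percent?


SNR_lin = 10^(3.5/10) = 2.23872
SNR_N = 5 * 2.23872 = 11.1936
1/(1 + SNR_N) = 1/12.1936 = 0.0820102
Pd = (1e-8)^0.0820102 = 0.22076
Pd = 22.1%

22.1%


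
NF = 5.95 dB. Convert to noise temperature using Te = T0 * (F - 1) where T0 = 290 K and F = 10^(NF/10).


NF_lin = 10^(5.95/10) = 3.935501
Te = 290 * (3.935501 - 1) = 851.3 K

851.3 K


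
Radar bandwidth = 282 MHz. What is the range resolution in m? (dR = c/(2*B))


dR = 3e8 / (2 * 282000000.0) = 0.53 m

0.53 m


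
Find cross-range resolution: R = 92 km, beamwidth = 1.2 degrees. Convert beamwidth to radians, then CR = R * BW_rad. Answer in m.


BW_rad = 0.020943951
CR = 92000 * 0.020943951 = 1926.8 m

1926.8 m


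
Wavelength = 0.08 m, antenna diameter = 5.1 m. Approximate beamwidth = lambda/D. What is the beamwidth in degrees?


BW_rad = 0.08 / 5.1 = 0.015686
BW_deg = 0.9 degrees

0.9 degrees


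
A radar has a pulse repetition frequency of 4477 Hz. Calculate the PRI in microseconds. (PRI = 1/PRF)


PRI = 1/4477 = 0.0002233639 s = 223.4 us

223.4 us


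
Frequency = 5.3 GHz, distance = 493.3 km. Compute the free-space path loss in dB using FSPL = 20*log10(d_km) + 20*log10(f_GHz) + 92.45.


20*log10(493.3) = 53.86
20*log10(5.3) = 14.49
FSPL = 160.8 dB

160.8 dB


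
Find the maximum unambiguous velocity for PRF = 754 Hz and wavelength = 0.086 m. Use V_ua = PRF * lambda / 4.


V_ua = 754 * 0.086 / 4 = 16.2 m/s

16.2 m/s


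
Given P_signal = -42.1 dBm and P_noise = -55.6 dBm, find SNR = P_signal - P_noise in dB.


SNR = -42.1 - (-55.6) = 13.5 dB

13.5 dB


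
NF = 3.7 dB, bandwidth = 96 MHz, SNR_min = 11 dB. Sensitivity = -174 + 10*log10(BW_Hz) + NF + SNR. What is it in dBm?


10*log10(96000000.0) = 79.82
S = -174 + 79.82 + 3.7 + 11 = -79.5 dBm

-79.5 dBm


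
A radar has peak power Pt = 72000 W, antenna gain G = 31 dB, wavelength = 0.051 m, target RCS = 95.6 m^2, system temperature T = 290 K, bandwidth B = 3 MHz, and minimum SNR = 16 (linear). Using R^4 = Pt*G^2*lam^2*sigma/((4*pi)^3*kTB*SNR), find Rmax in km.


G_lin = 10^(31/10) = 1258.925412
R^4 = 72000 * 1258.925412^2 * 0.051^2 * 95.6 / ((4*pi)^3 * 1.38e-23 * 290 * 3000000.0 * 16)
R^4 = 7.4436e19 m^4
R_max = (7.4436e19)^(1/4) = 92885.0 m = 92.9 km

92.9 km


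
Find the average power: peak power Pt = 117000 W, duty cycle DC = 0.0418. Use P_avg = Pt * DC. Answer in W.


P_avg = 117000 * 0.0418 = 4890.6 W

4890.6 W


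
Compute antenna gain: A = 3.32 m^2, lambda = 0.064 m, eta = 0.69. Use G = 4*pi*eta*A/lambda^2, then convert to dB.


G_linear = 4*pi*0.69*3.32/0.064^2 = 7028.09
G_dB = 10*log10(7028.09) = 38.5 dB

38.5 dB


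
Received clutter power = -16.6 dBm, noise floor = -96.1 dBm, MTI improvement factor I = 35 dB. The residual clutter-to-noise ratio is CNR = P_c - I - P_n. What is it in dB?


CNR = -16.6 - 35 - (-96.1) = 44.5 dB

44.5 dB


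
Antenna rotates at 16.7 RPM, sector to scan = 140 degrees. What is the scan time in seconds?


t = 140 / (16.7 * 360) * 60 = 1.4 s

1.4 s


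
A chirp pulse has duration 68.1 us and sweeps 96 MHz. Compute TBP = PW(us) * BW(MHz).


TBP = 68.1 * 96 = 6537.6

6537.6


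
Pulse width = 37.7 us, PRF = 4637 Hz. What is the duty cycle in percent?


DC = 37.7e-6 * 4637 * 100 = 17.48%

17.48%


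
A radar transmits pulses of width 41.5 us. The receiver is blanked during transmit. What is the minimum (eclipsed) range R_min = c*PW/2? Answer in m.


R_min = 3e8 * 41.5e-6 / 2 = 6225.0 m

6225.0 m


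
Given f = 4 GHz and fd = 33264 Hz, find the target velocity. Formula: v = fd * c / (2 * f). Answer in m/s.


v = 33264 * 3e8 / (2 * 4000000000.0) = 1247.4 m/s

1247.4 m/s


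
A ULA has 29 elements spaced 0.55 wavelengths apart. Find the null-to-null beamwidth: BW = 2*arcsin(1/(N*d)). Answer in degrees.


1/(N*d) = 1/(29*0.55) = 0.062696
BW = 2*arcsin(0.062696) = 7.2 degrees

7.2 degrees


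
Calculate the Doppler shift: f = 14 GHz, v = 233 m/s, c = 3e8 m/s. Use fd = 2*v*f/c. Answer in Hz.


fd = 2 * 233 * 14000000000.0 / 3e8 = 21746.7 Hz

21746.7 Hz


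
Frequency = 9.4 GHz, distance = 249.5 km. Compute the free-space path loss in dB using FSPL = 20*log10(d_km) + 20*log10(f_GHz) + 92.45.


20*log10(249.5) = 47.94
20*log10(9.4) = 19.46
FSPL = 159.9 dB

159.9 dB


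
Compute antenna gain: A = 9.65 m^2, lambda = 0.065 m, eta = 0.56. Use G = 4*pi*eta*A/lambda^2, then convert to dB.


G_linear = 4*pi*0.56*9.65/0.065^2 = 16073.06
G_dB = 10*log10(16073.06) = 42.1 dB

42.1 dB


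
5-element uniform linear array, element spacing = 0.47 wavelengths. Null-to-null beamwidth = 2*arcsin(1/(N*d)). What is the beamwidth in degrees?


1/(N*d) = 1/(5*0.47) = 0.425532
BW = 2*arcsin(0.425532) = 50.4 degrees

50.4 degrees


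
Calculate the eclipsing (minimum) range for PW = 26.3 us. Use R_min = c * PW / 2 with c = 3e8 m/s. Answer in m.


R_min = 3e8 * 26.3e-6 / 2 = 3945.0 m

3945.0 m


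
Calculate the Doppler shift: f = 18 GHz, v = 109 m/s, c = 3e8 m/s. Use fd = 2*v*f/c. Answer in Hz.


fd = 2 * 109 * 18000000000.0 / 3e8 = 13080.0 Hz

13080.0 Hz


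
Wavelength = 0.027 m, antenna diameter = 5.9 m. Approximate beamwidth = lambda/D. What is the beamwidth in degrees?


BW_rad = 0.027 / 5.9 = 0.004576
BW_deg = 0.26 degrees

0.26 degrees


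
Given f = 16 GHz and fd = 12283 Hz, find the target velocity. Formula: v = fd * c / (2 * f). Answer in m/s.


v = 12283 * 3e8 / (2 * 16000000000.0) = 115.2 m/s

115.2 m/s


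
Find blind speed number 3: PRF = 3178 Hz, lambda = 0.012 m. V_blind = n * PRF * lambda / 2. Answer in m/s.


V_blind = 3 * 3178 * 0.012 / 2 = 57.2 m/s

57.2 m/s


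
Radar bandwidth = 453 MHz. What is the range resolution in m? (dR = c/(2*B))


dR = 3e8 / (2 * 453000000.0) = 0.33 m

0.33 m


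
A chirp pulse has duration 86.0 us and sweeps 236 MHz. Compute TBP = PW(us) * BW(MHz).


TBP = 86.0 * 236 = 20296.0

20296.0


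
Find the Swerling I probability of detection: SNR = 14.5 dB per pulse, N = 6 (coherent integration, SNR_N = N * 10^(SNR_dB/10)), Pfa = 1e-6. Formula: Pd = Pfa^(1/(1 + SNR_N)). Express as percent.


SNR_lin = 10^(14.5/10) = 28.18383
SNR_N = 6 * 28.18383 = 169.10298
1/(1 + SNR_N) = 1/170.10298 = 0.0058788
Pd = (1e-6)^0.0058788 = 0.92199
Pd = 92.2%

92.2%


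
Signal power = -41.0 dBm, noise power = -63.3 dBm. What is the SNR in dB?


SNR = -41.0 - (-63.3) = 22.3 dB

22.3 dB


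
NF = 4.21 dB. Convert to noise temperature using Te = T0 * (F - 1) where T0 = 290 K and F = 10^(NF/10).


NF_lin = 10^(4.21/10) = 2.636331
Te = 290 * (2.636331 - 1) = 474.5 K

474.5 K


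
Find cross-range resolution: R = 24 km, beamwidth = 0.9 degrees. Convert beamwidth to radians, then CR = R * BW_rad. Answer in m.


BW_rad = 0.015707963
CR = 24000 * 0.015707963 = 377.0 m

377.0 m


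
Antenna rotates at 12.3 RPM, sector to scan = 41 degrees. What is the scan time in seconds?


t = 41 / (12.3 * 360) * 60 = 0.56 s

0.56 s


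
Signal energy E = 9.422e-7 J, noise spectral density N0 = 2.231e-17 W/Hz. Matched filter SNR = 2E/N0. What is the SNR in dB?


SNR_lin = 2 * 9.422e-7 / 2.231e-17 = 8.446e10
SNR_dB = 10*log10(8.446e10) = 109.3 dB

109.3 dB


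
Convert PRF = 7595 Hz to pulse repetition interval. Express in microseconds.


PRI = 1/7595 = 0.0001316656 s = 131.7 us

131.7 us


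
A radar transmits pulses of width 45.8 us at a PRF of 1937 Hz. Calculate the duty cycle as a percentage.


DC = 45.8e-6 * 1937 * 100 = 8.87%

8.87%


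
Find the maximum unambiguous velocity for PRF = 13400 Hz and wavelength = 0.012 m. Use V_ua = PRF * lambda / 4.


V_ua = 13400 * 0.012 / 4 = 40.2 m/s

40.2 m/s


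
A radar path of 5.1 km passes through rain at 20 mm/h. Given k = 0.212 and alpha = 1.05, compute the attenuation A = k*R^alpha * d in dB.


gamma = 0.212 * 20^1.05 = 4.925126 dB/km
A = 4.925126 * 5.1 = 25.12 dB

25.12 dB


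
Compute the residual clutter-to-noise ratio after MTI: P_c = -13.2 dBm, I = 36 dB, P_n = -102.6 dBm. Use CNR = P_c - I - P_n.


CNR = -13.2 - 36 - (-102.6) = 53.4 dB

53.4 dB


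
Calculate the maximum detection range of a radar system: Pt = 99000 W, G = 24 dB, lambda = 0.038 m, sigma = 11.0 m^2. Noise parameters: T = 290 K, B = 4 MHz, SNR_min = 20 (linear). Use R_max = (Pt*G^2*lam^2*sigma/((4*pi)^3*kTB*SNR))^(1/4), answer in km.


G_lin = 10^(24/10) = 251.188643
R^4 = 99000 * 251.188643^2 * 0.038^2 * 11.0 / ((4*pi)^3 * 1.38e-23 * 290 * 4000000.0 * 20)
R^4 = 1.5617e17 m^4
R_max = (1.5617e17)^(1/4) = 19879.2 m = 19.9 km

19.9 km


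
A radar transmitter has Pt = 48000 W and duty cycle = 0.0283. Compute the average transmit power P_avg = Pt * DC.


P_avg = 48000 * 0.0283 = 1358.4 W

1358.4 W


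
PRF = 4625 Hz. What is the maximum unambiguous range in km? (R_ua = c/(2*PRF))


R_ua = 3e8 / (2 * 4625) = 32432.4 m = 32.4 km

32.4 km


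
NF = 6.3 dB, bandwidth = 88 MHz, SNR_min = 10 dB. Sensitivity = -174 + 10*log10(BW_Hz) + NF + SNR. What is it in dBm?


10*log10(88000000.0) = 79.44
S = -174 + 79.44 + 6.3 + 10 = -78.3 dBm

-78.3 dBm


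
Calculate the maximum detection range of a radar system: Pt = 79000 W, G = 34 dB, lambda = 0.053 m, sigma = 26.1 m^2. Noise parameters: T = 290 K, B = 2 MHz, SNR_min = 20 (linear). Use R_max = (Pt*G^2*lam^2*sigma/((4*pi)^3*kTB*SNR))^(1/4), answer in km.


G_lin = 10^(34/10) = 2511.886432
R^4 = 79000 * 2511.886432^2 * 0.053^2 * 26.1 / ((4*pi)^3 * 1.38e-23 * 290 * 2000000.0 * 20)
R^4 = 1.15041e20 m^4
R_max = (1.15041e20)^(1/4) = 103565.0 m = 103.6 km

103.6 km


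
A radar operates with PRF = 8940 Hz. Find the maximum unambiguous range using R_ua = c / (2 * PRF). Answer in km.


R_ua = 3e8 / (2 * 8940) = 16778.5 m = 16.8 km

16.8 km


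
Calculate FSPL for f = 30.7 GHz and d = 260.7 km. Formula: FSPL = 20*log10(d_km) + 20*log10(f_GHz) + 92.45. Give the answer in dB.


20*log10(260.7) = 48.32
20*log10(30.7) = 29.74
FSPL = 170.5 dB

170.5 dB


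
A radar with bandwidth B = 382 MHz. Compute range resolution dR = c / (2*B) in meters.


dR = 3e8 / (2 * 382000000.0) = 0.39 m

0.39 m


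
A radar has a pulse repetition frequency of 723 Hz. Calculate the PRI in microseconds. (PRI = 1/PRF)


PRI = 1/723 = 0.0013831259 s = 1383.1 us

1383.1 us


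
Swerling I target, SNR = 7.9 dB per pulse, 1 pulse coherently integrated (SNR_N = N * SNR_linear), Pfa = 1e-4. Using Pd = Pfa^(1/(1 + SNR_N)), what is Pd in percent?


SNR_lin = 10^(7.9/10) = 6.16595
SNR_N = 1 * 6.16595 = 6.16595
1/(1 + SNR_N) = 1/7.16595 = 0.1395488
Pd = (1e-4)^0.1395488 = 0.27657
Pd = 27.7%

27.7%


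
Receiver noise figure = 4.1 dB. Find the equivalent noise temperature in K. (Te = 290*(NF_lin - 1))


NF_lin = 10^(4.1/10) = 2.570396
Te = 290 * (2.570396 - 1) = 455.4 K

455.4 K


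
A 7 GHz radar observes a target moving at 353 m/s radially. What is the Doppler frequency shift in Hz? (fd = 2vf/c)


fd = 2 * 353 * 7000000000.0 / 3e8 = 16473.3 Hz

16473.3 Hz


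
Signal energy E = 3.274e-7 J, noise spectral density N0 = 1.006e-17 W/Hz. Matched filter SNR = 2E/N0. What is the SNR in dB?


SNR_lin = 2 * 3.274e-7 / 1.006e-17 = 6.509e10
SNR_dB = 10*log10(6.509e10) = 108.1 dB

108.1 dB


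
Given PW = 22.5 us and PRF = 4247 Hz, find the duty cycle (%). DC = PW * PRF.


DC = 22.5e-6 * 4247 * 100 = 9.56%

9.56%


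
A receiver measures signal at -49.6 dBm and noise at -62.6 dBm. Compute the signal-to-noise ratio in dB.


SNR = -49.6 - (-62.6) = 13.0 dB

13.0 dB


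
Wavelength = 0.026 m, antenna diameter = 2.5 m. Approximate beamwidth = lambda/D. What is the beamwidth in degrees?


BW_rad = 0.026 / 2.5 = 0.0104
BW_deg = 0.6 degrees

0.6 degrees


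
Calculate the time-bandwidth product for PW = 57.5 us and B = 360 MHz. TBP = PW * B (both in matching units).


TBP = 57.5 * 360 = 20700.0

20700.0


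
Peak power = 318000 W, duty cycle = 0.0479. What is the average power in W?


P_avg = 318000 * 0.0479 = 15232.2 W

15232.2 W


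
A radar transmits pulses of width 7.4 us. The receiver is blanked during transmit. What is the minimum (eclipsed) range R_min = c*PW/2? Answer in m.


R_min = 3e8 * 7.4e-6 / 2 = 1110.0 m

1110.0 m


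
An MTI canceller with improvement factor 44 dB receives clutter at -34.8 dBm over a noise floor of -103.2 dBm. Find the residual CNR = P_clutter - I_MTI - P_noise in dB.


CNR = -34.8 - 44 - (-103.2) = 24.4 dB

24.4 dB


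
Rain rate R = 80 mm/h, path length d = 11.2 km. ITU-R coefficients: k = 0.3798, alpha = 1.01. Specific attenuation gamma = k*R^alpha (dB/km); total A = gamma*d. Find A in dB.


gamma = 0.3798 * 80^1.01 = 31.745038 dB/km
A = 31.745038 * 11.2 = 355.54 dB

355.54 dB


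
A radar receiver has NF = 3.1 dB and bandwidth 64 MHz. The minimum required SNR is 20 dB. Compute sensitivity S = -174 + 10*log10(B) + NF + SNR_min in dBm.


10*log10(64000000.0) = 78.06
S = -174 + 78.06 + 3.1 + 20 = -72.8 dBm

-72.8 dBm


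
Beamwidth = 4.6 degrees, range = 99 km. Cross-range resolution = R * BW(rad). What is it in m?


BW_rad = 0.080285146
CR = 99000 * 0.080285146 = 7948.2 m

7948.2 m


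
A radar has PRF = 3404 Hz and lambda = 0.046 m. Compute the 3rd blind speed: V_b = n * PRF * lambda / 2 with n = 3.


V_blind = 3 * 3404 * 0.046 / 2 = 234.9 m/s

234.9 m/s


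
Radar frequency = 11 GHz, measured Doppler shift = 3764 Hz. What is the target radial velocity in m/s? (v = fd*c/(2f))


v = 3764 * 3e8 / (2 * 11000000000.0) = 51.3 m/s

51.3 m/s


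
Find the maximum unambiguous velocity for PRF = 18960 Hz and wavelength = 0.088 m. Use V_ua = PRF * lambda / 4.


V_ua = 18960 * 0.088 / 4 = 417.1 m/s

417.1 m/s


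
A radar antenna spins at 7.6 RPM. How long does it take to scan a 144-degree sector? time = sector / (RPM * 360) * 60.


t = 144 / (7.6 * 360) * 60 = 3.16 s

3.16 s


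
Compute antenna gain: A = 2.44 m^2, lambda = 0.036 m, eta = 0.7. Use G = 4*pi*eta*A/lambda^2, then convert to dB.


G_linear = 4*pi*0.7*2.44/0.036^2 = 16561.24
G_dB = 10*log10(16561.24) = 42.2 dB

42.2 dB


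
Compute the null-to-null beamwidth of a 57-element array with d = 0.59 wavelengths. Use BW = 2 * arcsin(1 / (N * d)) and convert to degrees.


1/(N*d) = 1/(57*0.59) = 0.029735
BW = 2*arcsin(0.029735) = 3.4 degrees

3.4 degrees


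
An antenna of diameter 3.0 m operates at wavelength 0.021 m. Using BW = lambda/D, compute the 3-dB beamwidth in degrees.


BW_rad = 0.021 / 3.0 = 0.007
BW_deg = 0.4 degrees

0.4 degrees


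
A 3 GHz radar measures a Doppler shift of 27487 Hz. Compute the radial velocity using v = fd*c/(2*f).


v = 27487 * 3e8 / (2 * 3000000000.0) = 1374.4 m/s

1374.4 m/s


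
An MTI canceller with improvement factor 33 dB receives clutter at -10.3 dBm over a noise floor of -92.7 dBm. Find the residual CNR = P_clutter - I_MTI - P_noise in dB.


CNR = -10.3 - 33 - (-92.7) = 49.4 dB

49.4 dB


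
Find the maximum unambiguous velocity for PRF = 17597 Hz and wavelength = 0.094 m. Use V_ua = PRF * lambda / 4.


V_ua = 17597 * 0.094 / 4 = 413.5 m/s

413.5 m/s


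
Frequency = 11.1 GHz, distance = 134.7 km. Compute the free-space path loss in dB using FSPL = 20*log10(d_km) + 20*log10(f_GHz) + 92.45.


20*log10(134.7) = 42.59
20*log10(11.1) = 20.91
FSPL = 155.9 dB

155.9 dB


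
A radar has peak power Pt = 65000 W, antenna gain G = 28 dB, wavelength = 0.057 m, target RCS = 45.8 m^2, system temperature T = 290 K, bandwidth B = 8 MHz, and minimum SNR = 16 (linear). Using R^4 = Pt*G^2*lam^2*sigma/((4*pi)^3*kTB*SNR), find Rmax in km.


G_lin = 10^(28/10) = 630.957344
R^4 = 65000 * 630.957344^2 * 0.057^2 * 45.8 / ((4*pi)^3 * 1.38e-23 * 290 * 8000000.0 * 16)
R^4 = 3.78802e18 m^4
R_max = (3.78802e18)^(1/4) = 44116.7 m = 44.1 km

44.1 km


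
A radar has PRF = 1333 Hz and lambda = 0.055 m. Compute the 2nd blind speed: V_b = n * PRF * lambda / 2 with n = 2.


V_blind = 2 * 1333 * 0.055 / 2 = 73.3 m/s

73.3 m/s


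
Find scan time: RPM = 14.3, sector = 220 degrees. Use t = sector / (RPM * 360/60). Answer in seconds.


t = 220 / (14.3 * 360) * 60 = 2.56 s

2.56 s


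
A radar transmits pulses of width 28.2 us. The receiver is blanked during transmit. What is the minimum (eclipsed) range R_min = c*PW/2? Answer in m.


R_min = 3e8 * 28.2e-6 / 2 = 4230.0 m

4230.0 m


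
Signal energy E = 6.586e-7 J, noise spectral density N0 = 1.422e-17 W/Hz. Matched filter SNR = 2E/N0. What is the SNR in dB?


SNR_lin = 2 * 6.586e-7 / 1.422e-17 = 9.263e10
SNR_dB = 10*log10(9.263e10) = 109.7 dB

109.7 dB


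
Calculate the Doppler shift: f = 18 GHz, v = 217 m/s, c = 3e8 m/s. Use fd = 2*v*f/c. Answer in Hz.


fd = 2 * 217 * 18000000000.0 / 3e8 = 26040.0 Hz

26040.0 Hz


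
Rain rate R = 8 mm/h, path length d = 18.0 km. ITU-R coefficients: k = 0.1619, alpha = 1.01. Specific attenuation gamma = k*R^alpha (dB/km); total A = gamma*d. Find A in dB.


gamma = 0.1619 * 8^1.01 = 1.322415 dB/km
A = 1.322415 * 18.0 = 23.8 dB

23.8 dB


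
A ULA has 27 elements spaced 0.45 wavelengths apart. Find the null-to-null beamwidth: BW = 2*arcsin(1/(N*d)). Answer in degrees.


1/(N*d) = 1/(27*0.45) = 0.082305
BW = 2*arcsin(0.082305) = 9.4 degrees

9.4 degrees


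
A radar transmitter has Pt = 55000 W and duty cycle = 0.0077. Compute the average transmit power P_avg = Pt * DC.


P_avg = 55000 * 0.0077 = 423.5 W

423.5 W


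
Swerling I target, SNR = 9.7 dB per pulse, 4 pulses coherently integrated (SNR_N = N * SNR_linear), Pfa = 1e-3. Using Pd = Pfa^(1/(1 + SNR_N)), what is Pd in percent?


SNR_lin = 10^(9.7/10) = 9.33254
SNR_N = 4 * 9.33254 = 37.33016
1/(1 + SNR_N) = 1/38.33016 = 0.0260891
Pd = (1e-3)^0.0260891 = 0.83509
Pd = 83.5%

83.5%


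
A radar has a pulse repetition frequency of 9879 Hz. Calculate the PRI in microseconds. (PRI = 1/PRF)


PRI = 1/9879 = 0.0001012248 s = 101.2 us

101.2 us


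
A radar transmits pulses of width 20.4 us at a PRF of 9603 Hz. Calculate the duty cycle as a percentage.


DC = 20.4e-6 * 9603 * 100 = 19.59%

19.59%


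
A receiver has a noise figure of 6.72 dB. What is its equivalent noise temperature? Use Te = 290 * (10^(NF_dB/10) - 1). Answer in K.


NF_lin = 10^(6.72/10) = 4.698941
Te = 290 * (4.698941 - 1) = 1072.7 K

1072.7 K


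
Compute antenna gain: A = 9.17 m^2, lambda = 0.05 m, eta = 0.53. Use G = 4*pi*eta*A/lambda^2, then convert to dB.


G_linear = 4*pi*0.53*9.17/0.05^2 = 24429.53
G_dB = 10*log10(24429.53) = 43.9 dB

43.9 dB


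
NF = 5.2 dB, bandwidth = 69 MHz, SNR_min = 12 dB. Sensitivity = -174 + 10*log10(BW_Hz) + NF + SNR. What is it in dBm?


10*log10(69000000.0) = 78.39
S = -174 + 78.39 + 5.2 + 12 = -78.4 dBm

-78.4 dBm


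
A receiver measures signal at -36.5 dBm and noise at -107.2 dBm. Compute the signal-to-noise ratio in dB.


SNR = -36.5 - (-107.2) = 70.7 dB

70.7 dB


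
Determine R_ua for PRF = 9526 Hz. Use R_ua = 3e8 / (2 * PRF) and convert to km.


R_ua = 3e8 / (2 * 9526) = 15746.4 m = 15.7 km

15.7 km


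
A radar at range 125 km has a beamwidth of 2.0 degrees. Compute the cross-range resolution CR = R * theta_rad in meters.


BW_rad = 0.034906585
CR = 125000 * 0.034906585 = 4363.3 m

4363.3 m


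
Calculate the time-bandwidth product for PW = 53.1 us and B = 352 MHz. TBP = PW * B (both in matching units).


TBP = 53.1 * 352 = 18691.2

18691.2


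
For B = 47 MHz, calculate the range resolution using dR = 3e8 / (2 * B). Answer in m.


dR = 3e8 / (2 * 47000000.0) = 3.19 m

3.19 m


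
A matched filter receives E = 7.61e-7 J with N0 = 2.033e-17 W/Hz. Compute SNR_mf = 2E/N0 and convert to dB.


SNR_lin = 2 * 7.61e-7 / 2.033e-17 = 7.486e10
SNR_dB = 10*log10(7.486e10) = 108.7 dB

108.7 dB


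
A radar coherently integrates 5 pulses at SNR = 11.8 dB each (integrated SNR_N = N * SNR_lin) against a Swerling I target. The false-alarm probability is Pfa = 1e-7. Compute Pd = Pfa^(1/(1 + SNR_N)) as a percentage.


SNR_lin = 10^(11.8/10) = 15.13561
SNR_N = 5 * 15.13561 = 75.67805
1/(1 + SNR_N) = 1/76.67805 = 0.0130415
Pd = (1e-7)^0.0130415 = 0.81042
Pd = 81.0%

81.0%


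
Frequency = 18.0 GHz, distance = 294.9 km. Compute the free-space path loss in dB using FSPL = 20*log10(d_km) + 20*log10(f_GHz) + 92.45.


20*log10(294.9) = 49.39
20*log10(18.0) = 25.11
FSPL = 166.9 dB

166.9 dB


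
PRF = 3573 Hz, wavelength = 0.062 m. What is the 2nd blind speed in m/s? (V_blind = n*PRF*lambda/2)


V_blind = 2 * 3573 * 0.062 / 2 = 221.5 m/s

221.5 m/s


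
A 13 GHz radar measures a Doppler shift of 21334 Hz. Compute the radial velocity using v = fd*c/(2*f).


v = 21334 * 3e8 / (2 * 13000000000.0) = 246.2 m/s

246.2 m/s


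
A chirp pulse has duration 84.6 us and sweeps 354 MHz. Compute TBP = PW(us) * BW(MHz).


TBP = 84.6 * 354 = 29948.4

29948.4


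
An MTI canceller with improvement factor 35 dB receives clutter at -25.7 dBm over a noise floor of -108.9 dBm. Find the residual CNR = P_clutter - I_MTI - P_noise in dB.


CNR = -25.7 - 35 - (-108.9) = 48.2 dB

48.2 dB


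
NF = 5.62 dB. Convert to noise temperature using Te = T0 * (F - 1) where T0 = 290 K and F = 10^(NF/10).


NF_lin = 10^(5.62/10) = 3.647539
Te = 290 * (3.647539 - 1) = 767.8 K

767.8 K


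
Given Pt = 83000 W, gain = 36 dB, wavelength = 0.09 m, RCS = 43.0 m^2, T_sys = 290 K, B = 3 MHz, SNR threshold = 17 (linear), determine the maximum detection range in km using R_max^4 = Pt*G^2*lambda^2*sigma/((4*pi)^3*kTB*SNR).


G_lin = 10^(36/10) = 3981.071706
R^4 = 83000 * 3981.071706^2 * 0.09^2 * 43.0 / ((4*pi)^3 * 1.38e-23 * 290 * 3000000.0 * 17)
R^4 = 1.13124e21 m^4
R_max = (1.13124e21)^(1/4) = 183395.5 m = 183.4 km

183.4 km


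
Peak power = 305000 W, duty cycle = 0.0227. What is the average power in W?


P_avg = 305000 * 0.0227 = 6923.5 W

6923.5 W


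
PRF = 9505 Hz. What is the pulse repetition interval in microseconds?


PRI = 1/9505 = 0.0001052078 s = 105.2 us

105.2 us


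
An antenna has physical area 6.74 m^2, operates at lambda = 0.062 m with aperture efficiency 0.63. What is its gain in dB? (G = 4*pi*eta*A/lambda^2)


G_linear = 4*pi*0.63*6.74/0.062^2 = 13881.2
G_dB = 10*log10(13881.2) = 41.4 dB

41.4 dB


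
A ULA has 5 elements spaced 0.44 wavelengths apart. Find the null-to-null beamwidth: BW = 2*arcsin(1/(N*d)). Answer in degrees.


1/(N*d) = 1/(5*0.44) = 0.454545
BW = 2*arcsin(0.454545) = 54.1 degrees

54.1 degrees


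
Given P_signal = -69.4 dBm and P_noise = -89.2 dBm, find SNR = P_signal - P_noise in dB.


SNR = -69.4 - (-89.2) = 19.8 dB

19.8 dB


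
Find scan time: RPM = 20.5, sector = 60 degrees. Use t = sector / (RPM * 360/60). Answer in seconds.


t = 60 / (20.5 * 360) * 60 = 0.49 s

0.49 s


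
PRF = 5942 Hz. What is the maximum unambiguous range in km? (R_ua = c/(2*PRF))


R_ua = 3e8 / (2 * 5942) = 25244.0 m = 25.2 km

25.2 km


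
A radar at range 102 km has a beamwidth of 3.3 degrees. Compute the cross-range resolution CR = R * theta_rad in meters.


BW_rad = 0.057595865
CR = 102000 * 0.057595865 = 5874.8 m

5874.8 m


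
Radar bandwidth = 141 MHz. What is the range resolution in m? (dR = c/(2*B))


dR = 3e8 / (2 * 141000000.0) = 1.06 m

1.06 m


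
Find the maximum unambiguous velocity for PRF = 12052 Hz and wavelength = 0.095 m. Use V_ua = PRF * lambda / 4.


V_ua = 12052 * 0.095 / 4 = 286.2 m/s

286.2 m/s


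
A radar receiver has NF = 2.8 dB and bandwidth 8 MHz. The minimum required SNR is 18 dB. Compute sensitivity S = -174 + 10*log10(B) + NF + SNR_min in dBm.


10*log10(8000000.0) = 69.03
S = -174 + 69.03 + 2.8 + 18 = -84.2 dBm

-84.2 dBm


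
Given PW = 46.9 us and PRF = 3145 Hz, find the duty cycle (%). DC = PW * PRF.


DC = 46.9e-6 * 3145 * 100 = 14.75%

14.75%


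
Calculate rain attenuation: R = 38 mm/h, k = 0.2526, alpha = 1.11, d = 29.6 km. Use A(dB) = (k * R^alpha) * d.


gamma = 0.2526 * 38^1.11 = 14.321653 dB/km
A = 14.321653 * 29.6 = 423.92 dB

423.92 dB


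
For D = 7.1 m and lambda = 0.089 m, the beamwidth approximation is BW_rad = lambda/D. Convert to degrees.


BW_rad = 0.089 / 7.1 = 0.012535
BW_deg = 0.72 degrees

0.72 degrees


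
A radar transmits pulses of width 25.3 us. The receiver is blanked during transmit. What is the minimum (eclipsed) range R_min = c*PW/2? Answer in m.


R_min = 3e8 * 25.3e-6 / 2 = 3795.0 m

3795.0 m


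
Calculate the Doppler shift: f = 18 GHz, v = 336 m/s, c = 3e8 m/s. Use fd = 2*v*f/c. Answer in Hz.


fd = 2 * 336 * 18000000000.0 / 3e8 = 40320.0 Hz

40320.0 Hz


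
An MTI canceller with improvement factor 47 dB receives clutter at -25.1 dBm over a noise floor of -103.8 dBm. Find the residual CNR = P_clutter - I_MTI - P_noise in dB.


CNR = -25.1 - 47 - (-103.8) = 31.7 dB

31.7 dB


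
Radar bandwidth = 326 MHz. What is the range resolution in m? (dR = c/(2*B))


dR = 3e8 / (2 * 326000000.0) = 0.46 m

0.46 m


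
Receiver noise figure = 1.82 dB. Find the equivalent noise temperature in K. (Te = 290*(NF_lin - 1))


NF_lin = 10^(1.82/10) = 1.520548
Te = 290 * (1.520548 - 1) = 151.0 K

151.0 K


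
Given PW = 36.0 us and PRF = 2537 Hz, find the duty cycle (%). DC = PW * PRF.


DC = 36.0e-6 * 2537 * 100 = 9.13%

9.13%


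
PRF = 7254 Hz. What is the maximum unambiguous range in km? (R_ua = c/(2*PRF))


R_ua = 3e8 / (2 * 7254) = 20678.2 m = 20.7 km

20.7 km


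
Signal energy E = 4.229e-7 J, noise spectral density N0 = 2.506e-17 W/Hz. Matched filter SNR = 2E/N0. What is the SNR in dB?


SNR_lin = 2 * 4.229e-7 / 2.506e-17 = 3.375e10
SNR_dB = 10*log10(3.375e10) = 105.3 dB

105.3 dB


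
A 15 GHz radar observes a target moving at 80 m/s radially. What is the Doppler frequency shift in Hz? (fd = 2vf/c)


fd = 2 * 80 * 15000000000.0 / 3e8 = 8000.0 Hz

8000.0 Hz


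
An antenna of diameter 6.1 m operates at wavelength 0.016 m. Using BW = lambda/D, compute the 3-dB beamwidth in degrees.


BW_rad = 0.016 / 6.1 = 0.002623
BW_deg = 0.15 degrees

0.15 degrees


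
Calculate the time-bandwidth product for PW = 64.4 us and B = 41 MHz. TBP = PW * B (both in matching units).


TBP = 64.4 * 41 = 2640.4

2640.4


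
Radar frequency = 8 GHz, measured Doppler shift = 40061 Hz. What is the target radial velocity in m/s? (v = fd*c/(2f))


v = 40061 * 3e8 / (2 * 8000000000.0) = 751.1 m/s

751.1 m/s


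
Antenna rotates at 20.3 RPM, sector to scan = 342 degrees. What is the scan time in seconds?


t = 342 / (20.3 * 360) * 60 = 2.81 s

2.81 s


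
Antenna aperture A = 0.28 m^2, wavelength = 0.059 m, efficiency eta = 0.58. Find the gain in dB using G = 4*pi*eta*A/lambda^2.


G_linear = 4*pi*0.58*0.28/0.059^2 = 586.26
G_dB = 10*log10(586.26) = 27.7 dB

27.7 dB


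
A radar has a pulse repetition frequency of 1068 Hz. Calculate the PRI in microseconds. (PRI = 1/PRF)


PRI = 1/1068 = 0.0009363296 s = 936.3 us

936.3 us


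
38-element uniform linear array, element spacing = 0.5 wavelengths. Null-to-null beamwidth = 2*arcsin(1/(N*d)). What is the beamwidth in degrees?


1/(N*d) = 1/(38*0.5) = 0.052632
BW = 2*arcsin(0.052632) = 6.0 degrees

6.0 degrees


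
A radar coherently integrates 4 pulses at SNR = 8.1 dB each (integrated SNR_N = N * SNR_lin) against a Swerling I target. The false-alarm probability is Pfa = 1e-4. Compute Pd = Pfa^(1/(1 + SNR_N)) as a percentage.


SNR_lin = 10^(8.1/10) = 6.45654
SNR_N = 4 * 6.45654 = 25.82616
1/(1 + SNR_N) = 1/26.82616 = 0.037277
Pd = (1e-4)^0.037277 = 0.7094
Pd = 70.9%

70.9%


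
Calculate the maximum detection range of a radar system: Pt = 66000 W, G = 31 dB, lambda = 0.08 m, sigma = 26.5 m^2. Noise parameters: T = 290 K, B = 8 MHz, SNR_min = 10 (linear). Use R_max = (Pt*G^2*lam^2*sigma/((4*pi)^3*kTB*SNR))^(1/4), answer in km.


G_lin = 10^(31/10) = 1258.925412
R^4 = 66000 * 1258.925412^2 * 0.08^2 * 26.5 / ((4*pi)^3 * 1.38e-23 * 290 * 8000000.0 * 10)
R^4 = 2.79237e19 m^4
R_max = (2.79237e19)^(1/4) = 72693.1 m = 72.7 km

72.7 km


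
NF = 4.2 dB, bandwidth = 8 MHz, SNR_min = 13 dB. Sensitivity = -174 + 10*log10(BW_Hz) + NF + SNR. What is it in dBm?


10*log10(8000000.0) = 69.03
S = -174 + 69.03 + 4.2 + 13 = -87.8 dBm

-87.8 dBm


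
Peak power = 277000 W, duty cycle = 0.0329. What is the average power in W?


P_avg = 277000 * 0.0329 = 9113.3 W

9113.3 W


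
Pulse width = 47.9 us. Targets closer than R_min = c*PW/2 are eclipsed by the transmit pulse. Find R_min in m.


R_min = 3e8 * 47.9e-6 / 2 = 7185.0 m

7185.0 m


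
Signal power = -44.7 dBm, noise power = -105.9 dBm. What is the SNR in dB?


SNR = -44.7 - (-105.9) = 61.2 dB

61.2 dB


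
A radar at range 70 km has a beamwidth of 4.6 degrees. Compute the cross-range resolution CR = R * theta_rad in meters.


BW_rad = 0.080285146
CR = 70000 * 0.080285146 = 5620.0 m

5620.0 m


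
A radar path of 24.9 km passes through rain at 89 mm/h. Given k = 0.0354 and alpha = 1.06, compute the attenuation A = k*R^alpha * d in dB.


gamma = 0.0354 * 89^1.06 = 4.124361 dB/km
A = 4.124361 * 24.9 = 102.7 dB

102.7 dB


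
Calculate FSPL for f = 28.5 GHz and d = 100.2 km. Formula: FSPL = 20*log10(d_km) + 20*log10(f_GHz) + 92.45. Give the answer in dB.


20*log10(100.2) = 40.02
20*log10(28.5) = 29.1
FSPL = 161.6 dB

161.6 dB


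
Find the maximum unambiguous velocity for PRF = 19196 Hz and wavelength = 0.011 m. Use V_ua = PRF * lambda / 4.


V_ua = 19196 * 0.011 / 4 = 52.8 m/s

52.8 m/s


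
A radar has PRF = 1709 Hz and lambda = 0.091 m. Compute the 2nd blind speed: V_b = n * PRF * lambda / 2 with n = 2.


V_blind = 2 * 1709 * 0.091 / 2 = 155.5 m/s

155.5 m/s


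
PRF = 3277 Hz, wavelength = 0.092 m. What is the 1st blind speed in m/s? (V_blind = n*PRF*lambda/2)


V_blind = 1 * 3277 * 0.092 / 2 = 150.7 m/s

150.7 m/s


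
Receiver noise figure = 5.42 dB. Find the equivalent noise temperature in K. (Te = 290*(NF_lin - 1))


NF_lin = 10^(5.42/10) = 3.483373
Te = 290 * (3.483373 - 1) = 720.2 K

720.2 K


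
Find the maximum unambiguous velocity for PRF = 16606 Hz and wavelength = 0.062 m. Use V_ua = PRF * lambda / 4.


V_ua = 16606 * 0.062 / 4 = 257.4 m/s

257.4 m/s


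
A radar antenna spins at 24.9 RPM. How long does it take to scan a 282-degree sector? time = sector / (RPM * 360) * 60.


t = 282 / (24.9 * 360) * 60 = 1.89 s

1.89 s


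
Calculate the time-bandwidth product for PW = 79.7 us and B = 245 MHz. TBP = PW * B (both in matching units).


TBP = 79.7 * 245 = 19526.5

19526.5


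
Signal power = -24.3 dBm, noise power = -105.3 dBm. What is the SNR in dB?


SNR = -24.3 - (-105.3) = 81.0 dB

81.0 dB


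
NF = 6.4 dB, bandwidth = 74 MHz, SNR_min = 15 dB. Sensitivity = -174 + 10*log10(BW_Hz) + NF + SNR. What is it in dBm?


10*log10(74000000.0) = 78.69
S = -174 + 78.69 + 6.4 + 15 = -73.9 dBm

-73.9 dBm


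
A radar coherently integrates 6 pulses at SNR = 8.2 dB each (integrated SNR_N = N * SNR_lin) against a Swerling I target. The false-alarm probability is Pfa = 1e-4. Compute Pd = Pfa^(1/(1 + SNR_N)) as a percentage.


SNR_lin = 10^(8.2/10) = 6.60693
SNR_N = 6 * 6.60693 = 39.64158
1/(1 + SNR_N) = 1/40.64158 = 0.0246053
Pd = (1e-4)^0.0246053 = 0.79722
Pd = 79.7%

79.7%


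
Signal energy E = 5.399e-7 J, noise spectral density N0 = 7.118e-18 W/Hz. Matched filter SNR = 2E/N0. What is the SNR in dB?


SNR_lin = 2 * 5.399e-7 / 7.118e-18 = 1.517e11
SNR_dB = 10*log10(1.517e11) = 111.8 dB

111.8 dB


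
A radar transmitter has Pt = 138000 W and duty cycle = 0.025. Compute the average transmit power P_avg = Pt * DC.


P_avg = 138000 * 0.025 = 3450.0 W

3450.0 W


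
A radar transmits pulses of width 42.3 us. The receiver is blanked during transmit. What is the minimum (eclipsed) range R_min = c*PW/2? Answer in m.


R_min = 3e8 * 42.3e-6 / 2 = 6345.0 m

6345.0 m


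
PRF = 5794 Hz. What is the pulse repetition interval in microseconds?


PRI = 1/5794 = 0.0001725923 s = 172.6 us

172.6 us


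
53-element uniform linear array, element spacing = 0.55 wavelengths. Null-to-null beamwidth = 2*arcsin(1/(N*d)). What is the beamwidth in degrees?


1/(N*d) = 1/(53*0.55) = 0.034305
BW = 2*arcsin(0.034305) = 3.9 degrees

3.9 degrees


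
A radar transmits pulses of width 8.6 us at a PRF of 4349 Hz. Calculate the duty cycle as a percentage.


DC = 8.6e-6 * 4349 * 100 = 3.74%

3.74%


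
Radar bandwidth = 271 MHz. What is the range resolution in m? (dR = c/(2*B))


dR = 3e8 / (2 * 271000000.0) = 0.55 m

0.55 m


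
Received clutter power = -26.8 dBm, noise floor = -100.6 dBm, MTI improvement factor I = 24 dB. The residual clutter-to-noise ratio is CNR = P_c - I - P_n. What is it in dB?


CNR = -26.8 - 24 - (-100.6) = 49.8 dB

49.8 dB


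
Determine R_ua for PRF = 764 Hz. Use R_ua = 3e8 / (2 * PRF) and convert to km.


R_ua = 3e8 / (2 * 764) = 196335.1 m = 196.3 km

196.3 km


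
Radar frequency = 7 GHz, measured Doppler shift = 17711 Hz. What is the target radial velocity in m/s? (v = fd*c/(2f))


v = 17711 * 3e8 / (2 * 7000000000.0) = 379.5 m/s

379.5 m/s


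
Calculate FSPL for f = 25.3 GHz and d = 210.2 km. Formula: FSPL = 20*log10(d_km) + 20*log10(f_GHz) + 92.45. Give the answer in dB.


20*log10(210.2) = 46.45
20*log10(25.3) = 28.06
FSPL = 167.0 dB

167.0 dB


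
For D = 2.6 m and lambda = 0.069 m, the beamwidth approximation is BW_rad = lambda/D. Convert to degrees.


BW_rad = 0.069 / 2.6 = 0.026538
BW_deg = 1.52 degrees

1.52 degrees


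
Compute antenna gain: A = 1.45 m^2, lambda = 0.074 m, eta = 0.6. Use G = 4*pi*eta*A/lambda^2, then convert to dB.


G_linear = 4*pi*0.6*1.45/0.074^2 = 1996.48
G_dB = 10*log10(1996.48) = 33.0 dB

33.0 dB


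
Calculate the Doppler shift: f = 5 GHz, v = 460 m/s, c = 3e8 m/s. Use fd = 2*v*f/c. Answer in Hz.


fd = 2 * 460 * 5000000000.0 / 3e8 = 15333.3 Hz

15333.3 Hz


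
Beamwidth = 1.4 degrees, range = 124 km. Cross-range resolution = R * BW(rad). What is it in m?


BW_rad = 0.02443461
CR = 124000 * 0.02443461 = 3029.9 m

3029.9 m


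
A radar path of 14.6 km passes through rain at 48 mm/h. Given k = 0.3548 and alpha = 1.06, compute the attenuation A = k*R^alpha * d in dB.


gamma = 0.3548 * 48^1.06 = 21.483217 dB/km
A = 21.483217 * 14.6 = 313.65 dB

313.65 dB


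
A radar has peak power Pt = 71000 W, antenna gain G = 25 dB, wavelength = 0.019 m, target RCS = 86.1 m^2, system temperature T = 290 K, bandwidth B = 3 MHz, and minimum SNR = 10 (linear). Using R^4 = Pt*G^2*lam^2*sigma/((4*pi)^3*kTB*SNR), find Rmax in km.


G_lin = 10^(25/10) = 316.227766
R^4 = 71000 * 316.227766^2 * 0.019^2 * 86.1 / ((4*pi)^3 * 1.38e-23 * 290 * 3000000.0 * 10)
R^4 = 9.26277e17 m^4
R_max = (9.26277e17)^(1/4) = 31023.1 m = 31.0 km

31.0 km


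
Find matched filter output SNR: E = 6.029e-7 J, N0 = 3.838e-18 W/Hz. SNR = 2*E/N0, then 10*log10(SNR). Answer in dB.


SNR_lin = 2 * 6.029e-7 / 3.838e-18 = 3.142e11
SNR_dB = 10*log10(3.142e11) = 115.0 dB

115.0 dB


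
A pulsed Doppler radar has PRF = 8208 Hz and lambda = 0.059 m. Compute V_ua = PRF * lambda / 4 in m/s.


V_ua = 8208 * 0.059 / 4 = 121.1 m/s

121.1 m/s


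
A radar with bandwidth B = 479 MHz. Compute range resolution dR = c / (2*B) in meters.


dR = 3e8 / (2 * 479000000.0) = 0.31 m

0.31 m


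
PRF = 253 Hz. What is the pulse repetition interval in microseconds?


PRI = 1/253 = 0.0039525692 s = 3952.6 us

3952.6 us


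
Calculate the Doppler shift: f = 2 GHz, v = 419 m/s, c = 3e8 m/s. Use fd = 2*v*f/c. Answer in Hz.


fd = 2 * 419 * 2000000000.0 / 3e8 = 5586.7 Hz

5586.7 Hz


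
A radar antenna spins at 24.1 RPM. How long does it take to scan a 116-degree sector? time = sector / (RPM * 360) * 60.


t = 116 / (24.1 * 360) * 60 = 0.8 s

0.8 s


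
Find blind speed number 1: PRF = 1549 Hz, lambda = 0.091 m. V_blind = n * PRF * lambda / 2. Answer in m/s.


V_blind = 1 * 1549 * 0.091 / 2 = 70.5 m/s

70.5 m/s


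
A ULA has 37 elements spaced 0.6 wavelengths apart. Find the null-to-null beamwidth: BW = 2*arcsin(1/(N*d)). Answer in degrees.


1/(N*d) = 1/(37*0.6) = 0.045045
BW = 2*arcsin(0.045045) = 5.2 degrees

5.2 degrees


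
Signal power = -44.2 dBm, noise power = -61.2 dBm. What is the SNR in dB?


SNR = -44.2 - (-61.2) = 17.0 dB

17.0 dB


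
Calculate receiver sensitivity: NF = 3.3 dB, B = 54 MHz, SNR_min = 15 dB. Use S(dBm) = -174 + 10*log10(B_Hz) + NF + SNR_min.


10*log10(54000000.0) = 77.32
S = -174 + 77.32 + 3.3 + 15 = -78.4 dBm

-78.4 dBm


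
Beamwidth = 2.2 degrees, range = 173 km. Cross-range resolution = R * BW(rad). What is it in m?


BW_rad = 0.038397244
CR = 173000 * 0.038397244 = 6642.7 m

6642.7 m


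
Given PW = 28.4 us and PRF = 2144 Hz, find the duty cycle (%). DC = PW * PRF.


DC = 28.4e-6 * 2144 * 100 = 6.09%

6.09%


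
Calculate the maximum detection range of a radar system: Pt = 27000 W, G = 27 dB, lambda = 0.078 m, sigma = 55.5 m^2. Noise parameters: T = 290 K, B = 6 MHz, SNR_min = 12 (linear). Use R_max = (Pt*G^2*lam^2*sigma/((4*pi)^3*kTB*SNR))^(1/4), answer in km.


G_lin = 10^(27/10) = 501.187234
R^4 = 27000 * 501.187234^2 * 0.078^2 * 55.5 / ((4*pi)^3 * 1.38e-23 * 290 * 6000000.0 * 12)
R^4 = 4.00504e18 m^4
R_max = (4.00504e18)^(1/4) = 44735.4 m = 44.7 km

44.7 km


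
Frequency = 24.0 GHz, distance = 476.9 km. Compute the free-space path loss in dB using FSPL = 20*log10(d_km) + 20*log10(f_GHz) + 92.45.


20*log10(476.9) = 53.57
20*log10(24.0) = 27.6
FSPL = 173.6 dB

173.6 dB
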